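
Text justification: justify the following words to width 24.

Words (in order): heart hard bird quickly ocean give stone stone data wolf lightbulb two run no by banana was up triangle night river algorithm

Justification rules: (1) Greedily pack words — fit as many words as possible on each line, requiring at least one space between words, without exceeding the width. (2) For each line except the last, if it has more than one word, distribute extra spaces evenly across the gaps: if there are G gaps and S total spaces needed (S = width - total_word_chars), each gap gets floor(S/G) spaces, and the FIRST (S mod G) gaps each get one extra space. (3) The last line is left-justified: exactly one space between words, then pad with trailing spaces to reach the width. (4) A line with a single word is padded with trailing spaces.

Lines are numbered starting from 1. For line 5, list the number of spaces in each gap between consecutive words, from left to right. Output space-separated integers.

Answer: 3 3

Derivation:
Line 1: ['heart', 'hard', 'bird', 'quickly'] (min_width=23, slack=1)
Line 2: ['ocean', 'give', 'stone', 'stone'] (min_width=22, slack=2)
Line 3: ['data', 'wolf', 'lightbulb', 'two'] (min_width=23, slack=1)
Line 4: ['run', 'no', 'by', 'banana', 'was', 'up'] (min_width=23, slack=1)
Line 5: ['triangle', 'night', 'river'] (min_width=20, slack=4)
Line 6: ['algorithm'] (min_width=9, slack=15)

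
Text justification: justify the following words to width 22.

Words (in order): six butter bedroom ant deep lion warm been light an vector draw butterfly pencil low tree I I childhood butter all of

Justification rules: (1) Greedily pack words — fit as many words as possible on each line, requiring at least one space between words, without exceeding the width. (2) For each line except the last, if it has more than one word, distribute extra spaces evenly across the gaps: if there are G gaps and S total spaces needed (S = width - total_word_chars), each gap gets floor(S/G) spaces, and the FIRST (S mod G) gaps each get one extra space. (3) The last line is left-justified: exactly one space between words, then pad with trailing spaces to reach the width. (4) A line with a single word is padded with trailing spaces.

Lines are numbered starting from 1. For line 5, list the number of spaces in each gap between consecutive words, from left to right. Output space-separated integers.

Line 1: ['six', 'butter', 'bedroom', 'ant'] (min_width=22, slack=0)
Line 2: ['deep', 'lion', 'warm', 'been'] (min_width=19, slack=3)
Line 3: ['light', 'an', 'vector', 'draw'] (min_width=20, slack=2)
Line 4: ['butterfly', 'pencil', 'low'] (min_width=20, slack=2)
Line 5: ['tree', 'I', 'I', 'childhood'] (min_width=18, slack=4)
Line 6: ['butter', 'all', 'of'] (min_width=13, slack=9)

Answer: 3 2 2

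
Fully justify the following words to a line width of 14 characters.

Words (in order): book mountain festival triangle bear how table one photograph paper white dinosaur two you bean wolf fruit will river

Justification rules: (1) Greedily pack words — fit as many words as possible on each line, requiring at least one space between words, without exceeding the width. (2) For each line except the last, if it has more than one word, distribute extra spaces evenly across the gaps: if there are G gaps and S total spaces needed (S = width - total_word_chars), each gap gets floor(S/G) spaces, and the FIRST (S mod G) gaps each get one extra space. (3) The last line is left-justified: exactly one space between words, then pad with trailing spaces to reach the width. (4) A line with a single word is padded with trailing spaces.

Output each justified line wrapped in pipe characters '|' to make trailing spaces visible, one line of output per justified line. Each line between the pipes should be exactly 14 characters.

Answer: |book  mountain|
|festival      |
|triangle  bear|
|how  table one|
|photograph    |
|paper    white|
|dinosaur   two|
|you  bean wolf|
|fruit     will|
|river         |

Derivation:
Line 1: ['book', 'mountain'] (min_width=13, slack=1)
Line 2: ['festival'] (min_width=8, slack=6)
Line 3: ['triangle', 'bear'] (min_width=13, slack=1)
Line 4: ['how', 'table', 'one'] (min_width=13, slack=1)
Line 5: ['photograph'] (min_width=10, slack=4)
Line 6: ['paper', 'white'] (min_width=11, slack=3)
Line 7: ['dinosaur', 'two'] (min_width=12, slack=2)
Line 8: ['you', 'bean', 'wolf'] (min_width=13, slack=1)
Line 9: ['fruit', 'will'] (min_width=10, slack=4)
Line 10: ['river'] (min_width=5, slack=9)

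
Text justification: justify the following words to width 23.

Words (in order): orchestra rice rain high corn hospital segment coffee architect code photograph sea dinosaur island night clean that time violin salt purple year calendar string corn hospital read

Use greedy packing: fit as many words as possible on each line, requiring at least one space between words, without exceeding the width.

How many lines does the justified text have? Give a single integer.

Line 1: ['orchestra', 'rice', 'rain'] (min_width=19, slack=4)
Line 2: ['high', 'corn', 'hospital'] (min_width=18, slack=5)
Line 3: ['segment', 'coffee'] (min_width=14, slack=9)
Line 4: ['architect', 'code'] (min_width=14, slack=9)
Line 5: ['photograph', 'sea', 'dinosaur'] (min_width=23, slack=0)
Line 6: ['island', 'night', 'clean', 'that'] (min_width=23, slack=0)
Line 7: ['time', 'violin', 'salt', 'purple'] (min_width=23, slack=0)
Line 8: ['year', 'calendar', 'string'] (min_width=20, slack=3)
Line 9: ['corn', 'hospital', 'read'] (min_width=18, slack=5)
Total lines: 9

Answer: 9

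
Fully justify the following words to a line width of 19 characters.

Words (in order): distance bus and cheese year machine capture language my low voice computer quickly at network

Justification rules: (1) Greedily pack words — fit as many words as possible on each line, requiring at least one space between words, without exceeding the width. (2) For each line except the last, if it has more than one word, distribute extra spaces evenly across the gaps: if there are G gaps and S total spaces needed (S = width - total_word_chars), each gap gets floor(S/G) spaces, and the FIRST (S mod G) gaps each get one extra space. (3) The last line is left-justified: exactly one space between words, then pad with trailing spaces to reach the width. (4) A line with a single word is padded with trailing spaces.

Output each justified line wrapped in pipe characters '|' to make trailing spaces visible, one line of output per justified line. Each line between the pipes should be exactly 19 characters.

Line 1: ['distance', 'bus', 'and'] (min_width=16, slack=3)
Line 2: ['cheese', 'year', 'machine'] (min_width=19, slack=0)
Line 3: ['capture', 'language', 'my'] (min_width=19, slack=0)
Line 4: ['low', 'voice', 'computer'] (min_width=18, slack=1)
Line 5: ['quickly', 'at', 'network'] (min_width=18, slack=1)

Answer: |distance   bus  and|
|cheese year machine|
|capture language my|
|low  voice computer|
|quickly at network |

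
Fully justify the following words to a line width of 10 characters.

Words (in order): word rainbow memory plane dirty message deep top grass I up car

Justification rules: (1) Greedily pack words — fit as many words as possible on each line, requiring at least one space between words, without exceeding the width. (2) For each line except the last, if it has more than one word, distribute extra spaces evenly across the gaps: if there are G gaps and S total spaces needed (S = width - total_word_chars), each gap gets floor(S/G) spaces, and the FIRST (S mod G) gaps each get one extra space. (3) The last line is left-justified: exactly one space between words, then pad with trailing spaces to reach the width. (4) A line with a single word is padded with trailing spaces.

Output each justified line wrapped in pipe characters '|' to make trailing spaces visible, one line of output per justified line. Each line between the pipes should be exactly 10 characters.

Line 1: ['word'] (min_width=4, slack=6)
Line 2: ['rainbow'] (min_width=7, slack=3)
Line 3: ['memory'] (min_width=6, slack=4)
Line 4: ['plane'] (min_width=5, slack=5)
Line 5: ['dirty'] (min_width=5, slack=5)
Line 6: ['message'] (min_width=7, slack=3)
Line 7: ['deep', 'top'] (min_width=8, slack=2)
Line 8: ['grass', 'I', 'up'] (min_width=10, slack=0)
Line 9: ['car'] (min_width=3, slack=7)

Answer: |word      |
|rainbow   |
|memory    |
|plane     |
|dirty     |
|message   |
|deep   top|
|grass I up|
|car       |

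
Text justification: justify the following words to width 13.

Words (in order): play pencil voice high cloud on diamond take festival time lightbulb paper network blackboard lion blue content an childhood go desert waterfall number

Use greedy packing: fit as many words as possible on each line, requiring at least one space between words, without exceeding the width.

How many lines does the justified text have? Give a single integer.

Line 1: ['play', 'pencil'] (min_width=11, slack=2)
Line 2: ['voice', 'high'] (min_width=10, slack=3)
Line 3: ['cloud', 'on'] (min_width=8, slack=5)
Line 4: ['diamond', 'take'] (min_width=12, slack=1)
Line 5: ['festival', 'time'] (min_width=13, slack=0)
Line 6: ['lightbulb'] (min_width=9, slack=4)
Line 7: ['paper', 'network'] (min_width=13, slack=0)
Line 8: ['blackboard'] (min_width=10, slack=3)
Line 9: ['lion', 'blue'] (min_width=9, slack=4)
Line 10: ['content', 'an'] (min_width=10, slack=3)
Line 11: ['childhood', 'go'] (min_width=12, slack=1)
Line 12: ['desert'] (min_width=6, slack=7)
Line 13: ['waterfall'] (min_width=9, slack=4)
Line 14: ['number'] (min_width=6, slack=7)
Total lines: 14

Answer: 14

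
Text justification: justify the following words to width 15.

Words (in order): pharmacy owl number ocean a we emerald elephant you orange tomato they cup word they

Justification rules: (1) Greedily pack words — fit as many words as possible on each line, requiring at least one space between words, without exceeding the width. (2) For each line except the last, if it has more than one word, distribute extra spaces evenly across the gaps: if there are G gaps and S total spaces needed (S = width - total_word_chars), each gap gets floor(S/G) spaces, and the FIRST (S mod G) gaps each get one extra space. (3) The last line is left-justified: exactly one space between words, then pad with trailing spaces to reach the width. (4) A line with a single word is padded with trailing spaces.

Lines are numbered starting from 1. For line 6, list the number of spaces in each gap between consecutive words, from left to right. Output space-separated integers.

Line 1: ['pharmacy', 'owl'] (min_width=12, slack=3)
Line 2: ['number', 'ocean', 'a'] (min_width=14, slack=1)
Line 3: ['we', 'emerald'] (min_width=10, slack=5)
Line 4: ['elephant', 'you'] (min_width=12, slack=3)
Line 5: ['orange', 'tomato'] (min_width=13, slack=2)
Line 6: ['they', 'cup', 'word'] (min_width=13, slack=2)
Line 7: ['they'] (min_width=4, slack=11)

Answer: 2 2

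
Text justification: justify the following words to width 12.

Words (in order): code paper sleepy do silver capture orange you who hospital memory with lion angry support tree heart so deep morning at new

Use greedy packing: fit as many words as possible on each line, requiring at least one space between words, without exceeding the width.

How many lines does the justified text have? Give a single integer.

Answer: 12

Derivation:
Line 1: ['code', 'paper'] (min_width=10, slack=2)
Line 2: ['sleepy', 'do'] (min_width=9, slack=3)
Line 3: ['silver'] (min_width=6, slack=6)
Line 4: ['capture'] (min_width=7, slack=5)
Line 5: ['orange', 'you'] (min_width=10, slack=2)
Line 6: ['who', 'hospital'] (min_width=12, slack=0)
Line 7: ['memory', 'with'] (min_width=11, slack=1)
Line 8: ['lion', 'angry'] (min_width=10, slack=2)
Line 9: ['support', 'tree'] (min_width=12, slack=0)
Line 10: ['heart', 'so'] (min_width=8, slack=4)
Line 11: ['deep', 'morning'] (min_width=12, slack=0)
Line 12: ['at', 'new'] (min_width=6, slack=6)
Total lines: 12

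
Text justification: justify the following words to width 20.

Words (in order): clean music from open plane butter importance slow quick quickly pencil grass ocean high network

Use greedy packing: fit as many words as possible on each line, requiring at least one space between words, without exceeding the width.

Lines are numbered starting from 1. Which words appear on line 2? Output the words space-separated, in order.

Answer: open plane butter

Derivation:
Line 1: ['clean', 'music', 'from'] (min_width=16, slack=4)
Line 2: ['open', 'plane', 'butter'] (min_width=17, slack=3)
Line 3: ['importance', 'slow'] (min_width=15, slack=5)
Line 4: ['quick', 'quickly', 'pencil'] (min_width=20, slack=0)
Line 5: ['grass', 'ocean', 'high'] (min_width=16, slack=4)
Line 6: ['network'] (min_width=7, slack=13)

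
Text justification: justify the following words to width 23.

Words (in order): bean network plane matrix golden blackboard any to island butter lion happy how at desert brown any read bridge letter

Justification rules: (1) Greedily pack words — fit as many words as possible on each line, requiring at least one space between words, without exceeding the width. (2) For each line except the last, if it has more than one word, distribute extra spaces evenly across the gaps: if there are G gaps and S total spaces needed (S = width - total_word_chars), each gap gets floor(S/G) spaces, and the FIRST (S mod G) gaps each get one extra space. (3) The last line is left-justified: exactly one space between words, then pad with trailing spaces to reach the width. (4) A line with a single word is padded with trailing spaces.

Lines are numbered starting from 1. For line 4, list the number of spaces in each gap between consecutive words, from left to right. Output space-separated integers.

Answer: 4 3

Derivation:
Line 1: ['bean', 'network', 'plane'] (min_width=18, slack=5)
Line 2: ['matrix', 'golden'] (min_width=13, slack=10)
Line 3: ['blackboard', 'any', 'to'] (min_width=17, slack=6)
Line 4: ['island', 'butter', 'lion'] (min_width=18, slack=5)
Line 5: ['happy', 'how', 'at', 'desert'] (min_width=19, slack=4)
Line 6: ['brown', 'any', 'read', 'bridge'] (min_width=21, slack=2)
Line 7: ['letter'] (min_width=6, slack=17)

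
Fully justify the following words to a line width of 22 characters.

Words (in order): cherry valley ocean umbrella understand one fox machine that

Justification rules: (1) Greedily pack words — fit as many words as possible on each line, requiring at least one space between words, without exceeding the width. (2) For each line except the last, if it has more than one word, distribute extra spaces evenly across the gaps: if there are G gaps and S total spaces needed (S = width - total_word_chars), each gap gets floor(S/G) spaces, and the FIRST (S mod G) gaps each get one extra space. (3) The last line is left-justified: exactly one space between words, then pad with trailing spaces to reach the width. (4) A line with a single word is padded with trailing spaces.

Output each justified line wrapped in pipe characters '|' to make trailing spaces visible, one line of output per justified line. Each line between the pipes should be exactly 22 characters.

Answer: |cherry   valley  ocean|
|umbrella    understand|
|one fox machine that  |

Derivation:
Line 1: ['cherry', 'valley', 'ocean'] (min_width=19, slack=3)
Line 2: ['umbrella', 'understand'] (min_width=19, slack=3)
Line 3: ['one', 'fox', 'machine', 'that'] (min_width=20, slack=2)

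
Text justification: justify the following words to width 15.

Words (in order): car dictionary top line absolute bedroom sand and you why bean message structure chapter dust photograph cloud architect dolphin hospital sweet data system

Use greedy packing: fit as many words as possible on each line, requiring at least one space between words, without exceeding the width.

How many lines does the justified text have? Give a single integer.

Answer: 13

Derivation:
Line 1: ['car', 'dictionary'] (min_width=14, slack=1)
Line 2: ['top', 'line'] (min_width=8, slack=7)
Line 3: ['absolute'] (min_width=8, slack=7)
Line 4: ['bedroom', 'sand'] (min_width=12, slack=3)
Line 5: ['and', 'you', 'why'] (min_width=11, slack=4)
Line 6: ['bean', 'message'] (min_width=12, slack=3)
Line 7: ['structure'] (min_width=9, slack=6)
Line 8: ['chapter', 'dust'] (min_width=12, slack=3)
Line 9: ['photograph'] (min_width=10, slack=5)
Line 10: ['cloud', 'architect'] (min_width=15, slack=0)
Line 11: ['dolphin'] (min_width=7, slack=8)
Line 12: ['hospital', 'sweet'] (min_width=14, slack=1)
Line 13: ['data', 'system'] (min_width=11, slack=4)
Total lines: 13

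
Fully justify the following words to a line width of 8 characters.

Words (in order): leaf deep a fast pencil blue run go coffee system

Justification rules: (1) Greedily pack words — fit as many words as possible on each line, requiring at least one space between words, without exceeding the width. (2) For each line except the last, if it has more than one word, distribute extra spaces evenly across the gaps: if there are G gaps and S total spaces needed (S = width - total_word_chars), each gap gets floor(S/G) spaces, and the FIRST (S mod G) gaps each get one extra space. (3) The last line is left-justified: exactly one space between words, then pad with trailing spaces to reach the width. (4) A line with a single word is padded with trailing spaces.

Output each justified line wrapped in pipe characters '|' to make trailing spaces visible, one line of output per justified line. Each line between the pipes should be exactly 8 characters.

Line 1: ['leaf'] (min_width=4, slack=4)
Line 2: ['deep', 'a'] (min_width=6, slack=2)
Line 3: ['fast'] (min_width=4, slack=4)
Line 4: ['pencil'] (min_width=6, slack=2)
Line 5: ['blue', 'run'] (min_width=8, slack=0)
Line 6: ['go'] (min_width=2, slack=6)
Line 7: ['coffee'] (min_width=6, slack=2)
Line 8: ['system'] (min_width=6, slack=2)

Answer: |leaf    |
|deep   a|
|fast    |
|pencil  |
|blue run|
|go      |
|coffee  |
|system  |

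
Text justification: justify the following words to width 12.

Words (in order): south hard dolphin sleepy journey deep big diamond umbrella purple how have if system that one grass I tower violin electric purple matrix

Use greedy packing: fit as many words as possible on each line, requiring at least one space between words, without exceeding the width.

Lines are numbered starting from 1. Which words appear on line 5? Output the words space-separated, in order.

Line 1: ['south', 'hard'] (min_width=10, slack=2)
Line 2: ['dolphin'] (min_width=7, slack=5)
Line 3: ['sleepy'] (min_width=6, slack=6)
Line 4: ['journey', 'deep'] (min_width=12, slack=0)
Line 5: ['big', 'diamond'] (min_width=11, slack=1)
Line 6: ['umbrella'] (min_width=8, slack=4)
Line 7: ['purple', 'how'] (min_width=10, slack=2)
Line 8: ['have', 'if'] (min_width=7, slack=5)
Line 9: ['system', 'that'] (min_width=11, slack=1)
Line 10: ['one', 'grass', 'I'] (min_width=11, slack=1)
Line 11: ['tower', 'violin'] (min_width=12, slack=0)
Line 12: ['electric'] (min_width=8, slack=4)
Line 13: ['purple'] (min_width=6, slack=6)
Line 14: ['matrix'] (min_width=6, slack=6)

Answer: big diamond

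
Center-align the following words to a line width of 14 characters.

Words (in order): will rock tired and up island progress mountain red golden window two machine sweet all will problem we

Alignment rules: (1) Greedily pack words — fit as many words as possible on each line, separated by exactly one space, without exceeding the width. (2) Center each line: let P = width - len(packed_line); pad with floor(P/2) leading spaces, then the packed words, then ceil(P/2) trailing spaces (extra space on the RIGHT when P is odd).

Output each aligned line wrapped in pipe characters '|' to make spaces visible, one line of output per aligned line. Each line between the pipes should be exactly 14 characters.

Answer: |  will rock   |
| tired and up |
|    island    |
|   progress   |
| mountain red |
|golden window |
| two machine  |
|sweet all will|
|  problem we  |

Derivation:
Line 1: ['will', 'rock'] (min_width=9, slack=5)
Line 2: ['tired', 'and', 'up'] (min_width=12, slack=2)
Line 3: ['island'] (min_width=6, slack=8)
Line 4: ['progress'] (min_width=8, slack=6)
Line 5: ['mountain', 'red'] (min_width=12, slack=2)
Line 6: ['golden', 'window'] (min_width=13, slack=1)
Line 7: ['two', 'machine'] (min_width=11, slack=3)
Line 8: ['sweet', 'all', 'will'] (min_width=14, slack=0)
Line 9: ['problem', 'we'] (min_width=10, slack=4)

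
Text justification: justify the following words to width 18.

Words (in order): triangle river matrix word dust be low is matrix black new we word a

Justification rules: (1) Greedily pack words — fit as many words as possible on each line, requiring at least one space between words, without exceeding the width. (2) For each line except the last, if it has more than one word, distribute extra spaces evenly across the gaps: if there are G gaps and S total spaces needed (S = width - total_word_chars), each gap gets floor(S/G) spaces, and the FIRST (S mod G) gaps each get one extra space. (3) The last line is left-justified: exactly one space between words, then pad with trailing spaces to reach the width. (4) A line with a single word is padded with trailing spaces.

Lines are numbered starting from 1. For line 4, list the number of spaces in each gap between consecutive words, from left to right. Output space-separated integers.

Line 1: ['triangle', 'river'] (min_width=14, slack=4)
Line 2: ['matrix', 'word', 'dust'] (min_width=16, slack=2)
Line 3: ['be', 'low', 'is', 'matrix'] (min_width=16, slack=2)
Line 4: ['black', 'new', 'we', 'word'] (min_width=17, slack=1)
Line 5: ['a'] (min_width=1, slack=17)

Answer: 2 1 1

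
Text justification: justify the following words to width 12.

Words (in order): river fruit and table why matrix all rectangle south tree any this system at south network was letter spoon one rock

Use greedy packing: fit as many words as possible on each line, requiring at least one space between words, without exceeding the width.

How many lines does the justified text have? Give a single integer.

Line 1: ['river', 'fruit'] (min_width=11, slack=1)
Line 2: ['and', 'table'] (min_width=9, slack=3)
Line 3: ['why', 'matrix'] (min_width=10, slack=2)
Line 4: ['all'] (min_width=3, slack=9)
Line 5: ['rectangle'] (min_width=9, slack=3)
Line 6: ['south', 'tree'] (min_width=10, slack=2)
Line 7: ['any', 'this'] (min_width=8, slack=4)
Line 8: ['system', 'at'] (min_width=9, slack=3)
Line 9: ['south'] (min_width=5, slack=7)
Line 10: ['network', 'was'] (min_width=11, slack=1)
Line 11: ['letter', 'spoon'] (min_width=12, slack=0)
Line 12: ['one', 'rock'] (min_width=8, slack=4)
Total lines: 12

Answer: 12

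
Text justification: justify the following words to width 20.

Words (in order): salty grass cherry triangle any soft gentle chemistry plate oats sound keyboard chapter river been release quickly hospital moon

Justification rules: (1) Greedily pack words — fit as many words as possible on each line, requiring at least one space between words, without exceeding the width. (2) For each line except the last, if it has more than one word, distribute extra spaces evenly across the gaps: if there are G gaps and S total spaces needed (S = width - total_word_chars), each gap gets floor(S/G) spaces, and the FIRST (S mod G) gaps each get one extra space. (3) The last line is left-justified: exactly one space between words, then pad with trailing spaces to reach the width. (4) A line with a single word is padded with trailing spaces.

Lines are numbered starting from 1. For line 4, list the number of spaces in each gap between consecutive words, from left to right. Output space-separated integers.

Line 1: ['salty', 'grass', 'cherry'] (min_width=18, slack=2)
Line 2: ['triangle', 'any', 'soft'] (min_width=17, slack=3)
Line 3: ['gentle', 'chemistry'] (min_width=16, slack=4)
Line 4: ['plate', 'oats', 'sound'] (min_width=16, slack=4)
Line 5: ['keyboard', 'chapter'] (min_width=16, slack=4)
Line 6: ['river', 'been', 'release'] (min_width=18, slack=2)
Line 7: ['quickly', 'hospital'] (min_width=16, slack=4)
Line 8: ['moon'] (min_width=4, slack=16)

Answer: 3 3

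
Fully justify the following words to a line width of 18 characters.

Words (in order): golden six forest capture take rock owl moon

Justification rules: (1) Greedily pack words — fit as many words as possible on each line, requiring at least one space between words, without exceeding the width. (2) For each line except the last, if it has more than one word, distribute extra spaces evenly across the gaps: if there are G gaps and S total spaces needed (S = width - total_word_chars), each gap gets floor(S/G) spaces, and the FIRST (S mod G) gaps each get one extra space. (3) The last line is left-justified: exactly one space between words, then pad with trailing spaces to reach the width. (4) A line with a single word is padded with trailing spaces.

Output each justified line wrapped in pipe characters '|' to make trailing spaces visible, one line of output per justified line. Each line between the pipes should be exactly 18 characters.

Answer: |golden  six forest|
|capture  take rock|
|owl moon          |

Derivation:
Line 1: ['golden', 'six', 'forest'] (min_width=17, slack=1)
Line 2: ['capture', 'take', 'rock'] (min_width=17, slack=1)
Line 3: ['owl', 'moon'] (min_width=8, slack=10)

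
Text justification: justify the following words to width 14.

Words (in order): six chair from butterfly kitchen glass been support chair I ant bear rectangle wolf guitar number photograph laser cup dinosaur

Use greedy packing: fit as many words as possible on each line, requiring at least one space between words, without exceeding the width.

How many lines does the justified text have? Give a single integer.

Line 1: ['six', 'chair', 'from'] (min_width=14, slack=0)
Line 2: ['butterfly'] (min_width=9, slack=5)
Line 3: ['kitchen', 'glass'] (min_width=13, slack=1)
Line 4: ['been', 'support'] (min_width=12, slack=2)
Line 5: ['chair', 'I', 'ant'] (min_width=11, slack=3)
Line 6: ['bear', 'rectangle'] (min_width=14, slack=0)
Line 7: ['wolf', 'guitar'] (min_width=11, slack=3)
Line 8: ['number'] (min_width=6, slack=8)
Line 9: ['photograph'] (min_width=10, slack=4)
Line 10: ['laser', 'cup'] (min_width=9, slack=5)
Line 11: ['dinosaur'] (min_width=8, slack=6)
Total lines: 11

Answer: 11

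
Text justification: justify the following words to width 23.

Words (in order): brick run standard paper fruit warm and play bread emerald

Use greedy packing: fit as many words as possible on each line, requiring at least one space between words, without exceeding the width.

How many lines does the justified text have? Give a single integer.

Line 1: ['brick', 'run', 'standard'] (min_width=18, slack=5)
Line 2: ['paper', 'fruit', 'warm', 'and'] (min_width=20, slack=3)
Line 3: ['play', 'bread', 'emerald'] (min_width=18, slack=5)
Total lines: 3

Answer: 3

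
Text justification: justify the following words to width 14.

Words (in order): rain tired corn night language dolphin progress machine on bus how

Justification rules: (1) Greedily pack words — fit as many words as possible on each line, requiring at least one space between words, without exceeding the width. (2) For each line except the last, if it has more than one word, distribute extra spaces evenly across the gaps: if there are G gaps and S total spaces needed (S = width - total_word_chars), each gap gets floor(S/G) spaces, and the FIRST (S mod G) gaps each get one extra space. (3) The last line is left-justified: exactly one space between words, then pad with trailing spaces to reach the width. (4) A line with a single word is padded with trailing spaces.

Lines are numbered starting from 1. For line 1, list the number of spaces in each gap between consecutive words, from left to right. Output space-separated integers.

Line 1: ['rain', 'tired'] (min_width=10, slack=4)
Line 2: ['corn', 'night'] (min_width=10, slack=4)
Line 3: ['language'] (min_width=8, slack=6)
Line 4: ['dolphin'] (min_width=7, slack=7)
Line 5: ['progress'] (min_width=8, slack=6)
Line 6: ['machine', 'on', 'bus'] (min_width=14, slack=0)
Line 7: ['how'] (min_width=3, slack=11)

Answer: 5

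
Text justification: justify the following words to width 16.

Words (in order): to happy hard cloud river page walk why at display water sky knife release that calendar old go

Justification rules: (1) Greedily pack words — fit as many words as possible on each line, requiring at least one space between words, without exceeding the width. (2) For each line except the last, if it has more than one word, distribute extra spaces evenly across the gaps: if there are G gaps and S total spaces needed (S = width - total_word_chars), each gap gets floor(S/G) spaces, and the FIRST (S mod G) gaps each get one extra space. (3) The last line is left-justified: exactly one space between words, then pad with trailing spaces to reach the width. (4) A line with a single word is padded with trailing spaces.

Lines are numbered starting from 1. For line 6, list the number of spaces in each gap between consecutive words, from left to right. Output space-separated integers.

Line 1: ['to', 'happy', 'hard'] (min_width=13, slack=3)
Line 2: ['cloud', 'river', 'page'] (min_width=16, slack=0)
Line 3: ['walk', 'why', 'at'] (min_width=11, slack=5)
Line 4: ['display', 'water'] (min_width=13, slack=3)
Line 5: ['sky', 'knife'] (min_width=9, slack=7)
Line 6: ['release', 'that'] (min_width=12, slack=4)
Line 7: ['calendar', 'old', 'go'] (min_width=15, slack=1)

Answer: 5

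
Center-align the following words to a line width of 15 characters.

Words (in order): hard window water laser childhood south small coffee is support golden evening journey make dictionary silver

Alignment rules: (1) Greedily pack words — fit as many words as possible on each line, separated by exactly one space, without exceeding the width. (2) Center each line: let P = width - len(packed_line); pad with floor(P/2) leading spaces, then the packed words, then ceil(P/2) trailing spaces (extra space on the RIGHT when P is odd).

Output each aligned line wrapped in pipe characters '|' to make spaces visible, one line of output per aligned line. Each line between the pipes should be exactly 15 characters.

Line 1: ['hard', 'window'] (min_width=11, slack=4)
Line 2: ['water', 'laser'] (min_width=11, slack=4)
Line 3: ['childhood', 'south'] (min_width=15, slack=0)
Line 4: ['small', 'coffee', 'is'] (min_width=15, slack=0)
Line 5: ['support', 'golden'] (min_width=14, slack=1)
Line 6: ['evening', 'journey'] (min_width=15, slack=0)
Line 7: ['make', 'dictionary'] (min_width=15, slack=0)
Line 8: ['silver'] (min_width=6, slack=9)

Answer: |  hard window  |
|  water laser  |
|childhood south|
|small coffee is|
|support golden |
|evening journey|
|make dictionary|
|    silver     |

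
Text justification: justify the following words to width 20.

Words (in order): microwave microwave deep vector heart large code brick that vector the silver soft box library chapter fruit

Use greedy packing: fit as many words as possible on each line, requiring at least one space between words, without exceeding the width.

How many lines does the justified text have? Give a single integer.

Answer: 7

Derivation:
Line 1: ['microwave', 'microwave'] (min_width=19, slack=1)
Line 2: ['deep', 'vector', 'heart'] (min_width=17, slack=3)
Line 3: ['large', 'code', 'brick'] (min_width=16, slack=4)
Line 4: ['that', 'vector', 'the'] (min_width=15, slack=5)
Line 5: ['silver', 'soft', 'box'] (min_width=15, slack=5)
Line 6: ['library', 'chapter'] (min_width=15, slack=5)
Line 7: ['fruit'] (min_width=5, slack=15)
Total lines: 7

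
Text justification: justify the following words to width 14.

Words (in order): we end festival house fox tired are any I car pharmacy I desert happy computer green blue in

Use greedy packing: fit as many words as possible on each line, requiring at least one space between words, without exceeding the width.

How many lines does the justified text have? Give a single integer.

Line 1: ['we', 'end'] (min_width=6, slack=8)
Line 2: ['festival', 'house'] (min_width=14, slack=0)
Line 3: ['fox', 'tired', 'are'] (min_width=13, slack=1)
Line 4: ['any', 'I', 'car'] (min_width=9, slack=5)
Line 5: ['pharmacy', 'I'] (min_width=10, slack=4)
Line 6: ['desert', 'happy'] (min_width=12, slack=2)
Line 7: ['computer', 'green'] (min_width=14, slack=0)
Line 8: ['blue', 'in'] (min_width=7, slack=7)
Total lines: 8

Answer: 8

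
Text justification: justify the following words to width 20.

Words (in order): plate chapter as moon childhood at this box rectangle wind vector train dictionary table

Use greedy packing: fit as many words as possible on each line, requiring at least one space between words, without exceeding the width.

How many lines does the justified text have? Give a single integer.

Answer: 5

Derivation:
Line 1: ['plate', 'chapter', 'as'] (min_width=16, slack=4)
Line 2: ['moon', 'childhood', 'at'] (min_width=17, slack=3)
Line 3: ['this', 'box', 'rectangle'] (min_width=18, slack=2)
Line 4: ['wind', 'vector', 'train'] (min_width=17, slack=3)
Line 5: ['dictionary', 'table'] (min_width=16, slack=4)
Total lines: 5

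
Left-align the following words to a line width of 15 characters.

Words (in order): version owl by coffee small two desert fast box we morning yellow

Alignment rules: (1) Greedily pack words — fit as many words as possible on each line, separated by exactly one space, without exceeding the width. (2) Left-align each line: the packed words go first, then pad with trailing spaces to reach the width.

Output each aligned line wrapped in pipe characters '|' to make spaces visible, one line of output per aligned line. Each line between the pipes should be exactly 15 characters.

Line 1: ['version', 'owl', 'by'] (min_width=14, slack=1)
Line 2: ['coffee', 'small'] (min_width=12, slack=3)
Line 3: ['two', 'desert', 'fast'] (min_width=15, slack=0)
Line 4: ['box', 'we', 'morning'] (min_width=14, slack=1)
Line 5: ['yellow'] (min_width=6, slack=9)

Answer: |version owl by |
|coffee small   |
|two desert fast|
|box we morning |
|yellow         |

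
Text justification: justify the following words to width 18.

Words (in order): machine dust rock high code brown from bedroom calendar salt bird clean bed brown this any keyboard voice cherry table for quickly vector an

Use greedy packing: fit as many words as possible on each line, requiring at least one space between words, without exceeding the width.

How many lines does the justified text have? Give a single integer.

Line 1: ['machine', 'dust', 'rock'] (min_width=17, slack=1)
Line 2: ['high', 'code', 'brown'] (min_width=15, slack=3)
Line 3: ['from', 'bedroom'] (min_width=12, slack=6)
Line 4: ['calendar', 'salt', 'bird'] (min_width=18, slack=0)
Line 5: ['clean', 'bed', 'brown'] (min_width=15, slack=3)
Line 6: ['this', 'any', 'keyboard'] (min_width=17, slack=1)
Line 7: ['voice', 'cherry', 'table'] (min_width=18, slack=0)
Line 8: ['for', 'quickly', 'vector'] (min_width=18, slack=0)
Line 9: ['an'] (min_width=2, slack=16)
Total lines: 9

Answer: 9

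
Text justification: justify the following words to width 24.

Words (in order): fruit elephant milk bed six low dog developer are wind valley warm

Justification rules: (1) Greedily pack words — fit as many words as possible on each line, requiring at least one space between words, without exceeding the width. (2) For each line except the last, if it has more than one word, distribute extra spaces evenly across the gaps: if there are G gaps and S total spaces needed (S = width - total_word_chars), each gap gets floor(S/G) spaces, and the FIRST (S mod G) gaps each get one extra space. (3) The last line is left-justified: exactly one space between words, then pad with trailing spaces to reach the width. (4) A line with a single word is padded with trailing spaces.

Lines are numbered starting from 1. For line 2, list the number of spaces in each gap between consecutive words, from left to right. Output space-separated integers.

Answer: 2 2 2

Derivation:
Line 1: ['fruit', 'elephant', 'milk', 'bed'] (min_width=23, slack=1)
Line 2: ['six', 'low', 'dog', 'developer'] (min_width=21, slack=3)
Line 3: ['are', 'wind', 'valley', 'warm'] (min_width=20, slack=4)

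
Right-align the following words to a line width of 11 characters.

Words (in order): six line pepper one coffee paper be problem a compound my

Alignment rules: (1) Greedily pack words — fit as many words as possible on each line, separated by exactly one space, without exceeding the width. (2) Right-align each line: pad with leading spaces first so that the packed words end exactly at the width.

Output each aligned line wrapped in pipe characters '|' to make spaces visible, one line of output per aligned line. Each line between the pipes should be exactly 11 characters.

Answer: |   six line|
| pepper one|
|     coffee|
|   paper be|
|  problem a|
|compound my|

Derivation:
Line 1: ['six', 'line'] (min_width=8, slack=3)
Line 2: ['pepper', 'one'] (min_width=10, slack=1)
Line 3: ['coffee'] (min_width=6, slack=5)
Line 4: ['paper', 'be'] (min_width=8, slack=3)
Line 5: ['problem', 'a'] (min_width=9, slack=2)
Line 6: ['compound', 'my'] (min_width=11, slack=0)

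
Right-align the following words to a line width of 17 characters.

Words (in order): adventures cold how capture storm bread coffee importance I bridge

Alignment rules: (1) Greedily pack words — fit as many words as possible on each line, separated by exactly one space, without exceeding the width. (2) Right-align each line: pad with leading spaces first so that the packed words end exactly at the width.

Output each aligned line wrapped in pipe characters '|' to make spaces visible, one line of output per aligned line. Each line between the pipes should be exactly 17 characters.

Answer: |  adventures cold|
|how capture storm|
|     bread coffee|
|     importance I|
|           bridge|

Derivation:
Line 1: ['adventures', 'cold'] (min_width=15, slack=2)
Line 2: ['how', 'capture', 'storm'] (min_width=17, slack=0)
Line 3: ['bread', 'coffee'] (min_width=12, slack=5)
Line 4: ['importance', 'I'] (min_width=12, slack=5)
Line 5: ['bridge'] (min_width=6, slack=11)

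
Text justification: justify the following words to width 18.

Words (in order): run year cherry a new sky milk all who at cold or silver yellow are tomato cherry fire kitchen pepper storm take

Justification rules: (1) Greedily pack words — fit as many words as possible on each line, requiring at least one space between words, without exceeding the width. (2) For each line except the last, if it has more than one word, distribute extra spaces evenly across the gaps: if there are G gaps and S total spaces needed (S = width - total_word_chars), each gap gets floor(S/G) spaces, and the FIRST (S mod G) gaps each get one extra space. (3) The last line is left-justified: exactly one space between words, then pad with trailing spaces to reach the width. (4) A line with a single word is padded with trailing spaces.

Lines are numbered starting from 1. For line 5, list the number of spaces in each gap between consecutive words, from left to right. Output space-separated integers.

Line 1: ['run', 'year', 'cherry', 'a'] (min_width=17, slack=1)
Line 2: ['new', 'sky', 'milk', 'all'] (min_width=16, slack=2)
Line 3: ['who', 'at', 'cold', 'or'] (min_width=14, slack=4)
Line 4: ['silver', 'yellow', 'are'] (min_width=17, slack=1)
Line 5: ['tomato', 'cherry', 'fire'] (min_width=18, slack=0)
Line 6: ['kitchen', 'pepper'] (min_width=14, slack=4)
Line 7: ['storm', 'take'] (min_width=10, slack=8)

Answer: 1 1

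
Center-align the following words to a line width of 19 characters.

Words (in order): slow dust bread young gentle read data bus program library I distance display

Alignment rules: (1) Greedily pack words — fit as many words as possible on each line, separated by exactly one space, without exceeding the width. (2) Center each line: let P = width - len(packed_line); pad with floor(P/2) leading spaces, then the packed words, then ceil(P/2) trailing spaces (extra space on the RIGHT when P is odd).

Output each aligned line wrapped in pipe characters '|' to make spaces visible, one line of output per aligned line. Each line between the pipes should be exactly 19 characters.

Line 1: ['slow', 'dust', 'bread'] (min_width=15, slack=4)
Line 2: ['young', 'gentle', 'read'] (min_width=17, slack=2)
Line 3: ['data', 'bus', 'program'] (min_width=16, slack=3)
Line 4: ['library', 'I', 'distance'] (min_width=18, slack=1)
Line 5: ['display'] (min_width=7, slack=12)

Answer: |  slow dust bread  |
| young gentle read |
| data bus program  |
|library I distance |
|      display      |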